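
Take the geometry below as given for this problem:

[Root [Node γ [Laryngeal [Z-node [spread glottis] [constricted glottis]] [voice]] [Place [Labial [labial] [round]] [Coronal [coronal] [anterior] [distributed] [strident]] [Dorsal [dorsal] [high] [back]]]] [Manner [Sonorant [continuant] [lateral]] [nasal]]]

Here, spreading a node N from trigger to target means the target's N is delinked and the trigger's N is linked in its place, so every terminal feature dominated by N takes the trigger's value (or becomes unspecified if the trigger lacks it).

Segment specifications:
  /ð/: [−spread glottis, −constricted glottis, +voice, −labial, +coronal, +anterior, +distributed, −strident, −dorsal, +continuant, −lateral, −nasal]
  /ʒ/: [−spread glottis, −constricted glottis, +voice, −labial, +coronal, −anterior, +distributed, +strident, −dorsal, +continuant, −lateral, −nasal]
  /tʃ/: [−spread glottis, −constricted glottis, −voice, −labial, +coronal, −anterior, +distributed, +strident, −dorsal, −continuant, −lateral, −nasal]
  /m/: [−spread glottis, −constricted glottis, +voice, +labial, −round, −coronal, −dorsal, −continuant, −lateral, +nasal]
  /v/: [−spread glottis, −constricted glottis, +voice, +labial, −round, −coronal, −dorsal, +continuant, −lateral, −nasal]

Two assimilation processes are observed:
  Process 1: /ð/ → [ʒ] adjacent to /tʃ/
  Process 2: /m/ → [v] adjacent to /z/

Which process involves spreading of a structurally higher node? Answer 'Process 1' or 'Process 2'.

Process 1 alters [anterior], [strident]; the lowest common ancestor is Coronal (depth 3 from Root).
Process 2 alters [nasal], [continuant]; the lowest common ancestor is Manner (depth 1 from Root).
Manner (depth 1) sits above Coronal (depth 3), making Process 2 the one with the higher spreading node.

Process 2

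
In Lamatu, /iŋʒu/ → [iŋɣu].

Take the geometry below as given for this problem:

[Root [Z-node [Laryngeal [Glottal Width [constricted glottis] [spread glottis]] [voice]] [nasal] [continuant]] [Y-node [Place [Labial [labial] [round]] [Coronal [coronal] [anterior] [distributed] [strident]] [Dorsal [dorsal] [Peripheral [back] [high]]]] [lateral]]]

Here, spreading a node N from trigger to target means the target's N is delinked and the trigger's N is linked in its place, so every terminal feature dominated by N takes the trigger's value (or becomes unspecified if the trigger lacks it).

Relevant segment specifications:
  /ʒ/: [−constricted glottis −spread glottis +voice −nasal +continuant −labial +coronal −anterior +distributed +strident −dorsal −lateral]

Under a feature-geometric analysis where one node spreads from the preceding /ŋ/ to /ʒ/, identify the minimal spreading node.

Place

The alternation /ʒ/ → [ɣ] changes [coronal], [anterior], [distributed], [strident], [dorsal], [high], [back] and nothing else.
These terminals are all dominated by Place, and no proper subconstituent of Place covers them all; Place is their lowest common ancestor.
Delinking /ʒ/'s Place and associating /ŋ/'s Place gives precisely the feature bundle of [ɣ].
Features on which the two segments disagree outside Place, such as [continuant], [nasal], are unchanged — nothing dominating them spread, and Place is the minimal sufficient constituent.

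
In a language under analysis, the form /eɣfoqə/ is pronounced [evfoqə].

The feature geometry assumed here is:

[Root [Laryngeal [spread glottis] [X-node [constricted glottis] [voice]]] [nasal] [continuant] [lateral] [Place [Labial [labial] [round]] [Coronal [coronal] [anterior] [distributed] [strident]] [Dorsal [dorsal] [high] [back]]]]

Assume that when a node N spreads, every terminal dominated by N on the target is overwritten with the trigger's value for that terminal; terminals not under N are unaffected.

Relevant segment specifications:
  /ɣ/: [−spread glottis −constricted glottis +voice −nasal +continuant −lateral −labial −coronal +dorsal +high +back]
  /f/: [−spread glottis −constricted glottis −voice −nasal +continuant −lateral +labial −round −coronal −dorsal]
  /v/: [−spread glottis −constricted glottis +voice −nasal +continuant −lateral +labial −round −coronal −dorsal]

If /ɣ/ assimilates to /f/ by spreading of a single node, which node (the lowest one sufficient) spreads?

The alternation /ɣ/ → [v] changes [labial], [round], [dorsal], [high], [back] and nothing else.
Tracing each changed feature up the tree, the paths first meet at Place; any lower node misses at least one of them.
If Place spreads, every terminal under it takes /f/'s value, producing [v] as observed.
Had Root spread, [voice] would have taken /f/'s value; it stays as in /ɣ/, confirming the spreading constituent is exactly Place.

Place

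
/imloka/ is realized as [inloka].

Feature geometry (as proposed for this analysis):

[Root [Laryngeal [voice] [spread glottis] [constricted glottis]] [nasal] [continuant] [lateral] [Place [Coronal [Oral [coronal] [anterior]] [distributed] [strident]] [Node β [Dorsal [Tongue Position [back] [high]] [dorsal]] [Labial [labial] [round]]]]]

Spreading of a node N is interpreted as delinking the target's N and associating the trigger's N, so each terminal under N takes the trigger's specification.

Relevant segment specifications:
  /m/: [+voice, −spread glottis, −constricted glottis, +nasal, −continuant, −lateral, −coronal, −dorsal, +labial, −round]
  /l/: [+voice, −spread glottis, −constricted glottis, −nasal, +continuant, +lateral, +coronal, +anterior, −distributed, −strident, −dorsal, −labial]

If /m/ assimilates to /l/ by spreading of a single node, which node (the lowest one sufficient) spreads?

Place

Comparing /m/ with its surface form [n], the features that change are [labial], [round], [coronal], [anterior], [distributed], [strident].
In this geometry the lowest node dominating all of them is Place: every daughter of Place dominates only a proper subset, so no lower node suffices.
If Place spreads, every terminal under it takes /l/'s value, producing [n] as observed.
[lateral], [nasal] — on which /l/ differs from /m/ — are unchanged, so Root cannot have spread; the constituent is no larger than Place.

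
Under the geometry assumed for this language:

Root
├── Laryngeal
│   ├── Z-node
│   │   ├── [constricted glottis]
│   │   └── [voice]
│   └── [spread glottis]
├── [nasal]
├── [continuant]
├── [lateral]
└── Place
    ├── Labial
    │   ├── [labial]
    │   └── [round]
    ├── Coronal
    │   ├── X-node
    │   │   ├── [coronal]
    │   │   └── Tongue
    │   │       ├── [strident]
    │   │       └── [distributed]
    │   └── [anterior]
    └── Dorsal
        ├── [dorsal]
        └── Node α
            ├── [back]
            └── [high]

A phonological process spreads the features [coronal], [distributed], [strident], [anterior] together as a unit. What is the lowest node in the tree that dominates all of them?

Coronal

[coronal] is immediately dominated by X-node.
[distributed] is immediately dominated by Tongue.
[strident] is immediately dominated by Tongue.
[anterior] is immediately dominated by Coronal.
These paths first converge at Coronal; no daughter of Coronal dominates all 4 features, so Coronal is the minimal constituent.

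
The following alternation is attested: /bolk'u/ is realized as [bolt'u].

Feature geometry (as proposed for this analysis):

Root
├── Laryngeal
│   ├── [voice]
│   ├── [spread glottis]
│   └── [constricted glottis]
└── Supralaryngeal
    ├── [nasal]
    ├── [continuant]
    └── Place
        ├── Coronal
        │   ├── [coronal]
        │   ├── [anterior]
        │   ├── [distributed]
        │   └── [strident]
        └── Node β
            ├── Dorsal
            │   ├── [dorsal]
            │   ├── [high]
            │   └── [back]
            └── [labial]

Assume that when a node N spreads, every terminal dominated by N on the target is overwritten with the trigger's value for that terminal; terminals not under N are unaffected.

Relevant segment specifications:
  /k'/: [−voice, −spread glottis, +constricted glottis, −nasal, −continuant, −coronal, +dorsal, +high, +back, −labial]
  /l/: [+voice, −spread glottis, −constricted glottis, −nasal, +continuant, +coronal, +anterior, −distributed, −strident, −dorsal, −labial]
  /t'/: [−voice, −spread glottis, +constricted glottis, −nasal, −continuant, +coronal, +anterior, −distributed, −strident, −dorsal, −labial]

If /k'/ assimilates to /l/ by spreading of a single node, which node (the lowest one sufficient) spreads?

/k'/ and [t'] differ in [coronal], [anterior], [distributed], [strident], [dorsal], [high], [back]; every other specified feature is identical.
These terminals are all dominated by Place, and no proper subconstituent of Place covers them all; Place is their lowest common ancestor.
Spreading Place from /l/ overwrites each of those terminals with /l/'s values, yielding exactly [t'].
Since [continuant] is preserved even though /l/ disagrees there, no node above Place spread.

Place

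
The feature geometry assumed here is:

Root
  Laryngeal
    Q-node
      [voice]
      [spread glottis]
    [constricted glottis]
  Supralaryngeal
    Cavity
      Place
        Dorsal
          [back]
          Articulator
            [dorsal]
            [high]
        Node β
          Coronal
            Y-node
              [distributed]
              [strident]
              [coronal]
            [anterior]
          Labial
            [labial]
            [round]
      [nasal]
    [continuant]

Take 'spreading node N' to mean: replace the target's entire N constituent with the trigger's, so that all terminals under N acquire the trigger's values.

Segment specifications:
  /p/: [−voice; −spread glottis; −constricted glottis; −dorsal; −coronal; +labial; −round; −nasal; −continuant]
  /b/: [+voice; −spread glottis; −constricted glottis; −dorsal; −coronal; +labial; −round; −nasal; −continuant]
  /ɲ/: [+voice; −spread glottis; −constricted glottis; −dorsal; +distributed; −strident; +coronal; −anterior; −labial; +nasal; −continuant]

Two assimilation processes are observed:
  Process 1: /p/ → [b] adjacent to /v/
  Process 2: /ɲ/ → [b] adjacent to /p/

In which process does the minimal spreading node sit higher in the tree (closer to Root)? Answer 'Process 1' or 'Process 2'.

Process 2

In Process 1, [voice] changes, so the minimal spreading node is [voice] at depth 3.
Process 2: the features that change are [nasal], [labial], [round], [coronal], [anterior], [distributed], [strident]; the minimal node is Cavity (depth 2).
Cavity is closer to Root than [voice], so Process 2 spreads the higher node.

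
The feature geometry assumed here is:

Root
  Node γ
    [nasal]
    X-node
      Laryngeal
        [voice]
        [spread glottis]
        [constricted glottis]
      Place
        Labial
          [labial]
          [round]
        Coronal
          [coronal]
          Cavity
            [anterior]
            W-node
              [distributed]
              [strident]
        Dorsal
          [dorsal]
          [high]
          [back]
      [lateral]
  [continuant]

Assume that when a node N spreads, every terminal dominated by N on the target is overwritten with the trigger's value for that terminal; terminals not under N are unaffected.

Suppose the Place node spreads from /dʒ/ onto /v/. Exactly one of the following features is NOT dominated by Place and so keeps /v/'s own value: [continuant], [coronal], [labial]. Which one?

[continuant]

Place dominates exactly [labial], [round], [coronal], [anterior], [distributed], [strident], [dorsal], [high], [back].
Spreading Place replaces [labial], [coronal] with the trigger's values, since each sits inside the Place constituent.
[continuant] is not within the Place subtree (it hangs from Root), so /v/'s [continuant] value survives.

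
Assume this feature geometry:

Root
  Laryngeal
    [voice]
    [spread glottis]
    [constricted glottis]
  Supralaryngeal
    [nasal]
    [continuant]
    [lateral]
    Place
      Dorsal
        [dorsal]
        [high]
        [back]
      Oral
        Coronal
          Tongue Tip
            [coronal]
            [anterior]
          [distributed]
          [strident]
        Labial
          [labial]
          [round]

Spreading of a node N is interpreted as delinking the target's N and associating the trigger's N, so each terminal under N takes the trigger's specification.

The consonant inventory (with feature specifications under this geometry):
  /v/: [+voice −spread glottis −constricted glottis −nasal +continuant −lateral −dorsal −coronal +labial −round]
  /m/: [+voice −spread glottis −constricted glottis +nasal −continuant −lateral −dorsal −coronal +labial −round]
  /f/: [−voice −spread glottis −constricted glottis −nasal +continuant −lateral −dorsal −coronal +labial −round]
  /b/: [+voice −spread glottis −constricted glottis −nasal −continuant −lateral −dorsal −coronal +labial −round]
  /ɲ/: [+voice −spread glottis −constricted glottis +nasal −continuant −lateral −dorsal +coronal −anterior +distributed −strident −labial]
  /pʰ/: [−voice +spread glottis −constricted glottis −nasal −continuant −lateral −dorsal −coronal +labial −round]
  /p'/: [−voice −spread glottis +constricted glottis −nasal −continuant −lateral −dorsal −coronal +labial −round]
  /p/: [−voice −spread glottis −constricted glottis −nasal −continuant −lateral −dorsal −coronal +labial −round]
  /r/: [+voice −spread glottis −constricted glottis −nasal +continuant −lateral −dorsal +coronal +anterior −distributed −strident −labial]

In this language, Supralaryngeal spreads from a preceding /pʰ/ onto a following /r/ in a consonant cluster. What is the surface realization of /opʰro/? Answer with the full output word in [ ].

[opʰbo]

Terminals under Supralaryngeal in this geometry: [nasal], [continuant], [lateral], [dorsal], [high], [back], [coronal], [anterior], [distributed], [strident], [labial], [round].
Spreading Supralaryngeal from /pʰ/ onto /r/ replaces those values with /pʰ/'s: [−nasal], [−continuant], [−lateral], [−dorsal], [−coronal], [+labial], [−round]. Features outside Supralaryngeal ([voice], [spread glottis], [constricted glottis]) stay as in /r/.
This feature bundle is that of [b], so /opʰro/ surfaces as [opʰbo].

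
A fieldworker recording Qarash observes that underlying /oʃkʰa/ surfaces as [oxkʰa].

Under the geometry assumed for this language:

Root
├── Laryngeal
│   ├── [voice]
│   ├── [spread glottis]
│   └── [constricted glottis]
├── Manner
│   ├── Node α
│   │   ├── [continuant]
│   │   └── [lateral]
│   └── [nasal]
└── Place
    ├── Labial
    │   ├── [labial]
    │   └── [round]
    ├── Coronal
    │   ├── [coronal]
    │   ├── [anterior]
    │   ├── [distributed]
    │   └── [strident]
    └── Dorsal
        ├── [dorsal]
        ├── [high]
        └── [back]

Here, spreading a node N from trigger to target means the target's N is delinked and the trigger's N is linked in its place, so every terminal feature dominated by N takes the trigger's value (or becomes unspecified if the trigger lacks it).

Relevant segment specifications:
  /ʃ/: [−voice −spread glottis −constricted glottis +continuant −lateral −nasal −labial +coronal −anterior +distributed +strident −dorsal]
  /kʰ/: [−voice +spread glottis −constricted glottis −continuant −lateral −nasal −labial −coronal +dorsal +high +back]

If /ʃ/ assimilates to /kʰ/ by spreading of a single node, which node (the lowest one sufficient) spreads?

Place

/ʃ/ and [x] differ in [coronal], [anterior], [distributed], [strident], [dorsal], [high], [back]; every other specified feature is identical.
Tracing each changed feature up the tree, the paths first meet at Place; any lower node misses at least one of them.
If Place spreads, every terminal under it takes /kʰ/'s value, producing [x] as observed.
Since [spread glottis], [continuant] are preserved even though /kʰ/ disagrees there, no node above Place spread.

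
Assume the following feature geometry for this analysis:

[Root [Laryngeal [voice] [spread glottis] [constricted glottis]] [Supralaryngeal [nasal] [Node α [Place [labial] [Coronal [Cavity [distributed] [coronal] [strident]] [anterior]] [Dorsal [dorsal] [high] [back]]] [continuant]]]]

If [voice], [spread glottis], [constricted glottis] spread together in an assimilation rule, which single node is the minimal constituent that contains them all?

[voice] lies under Laryngeal (below Laryngeal).
[spread glottis]: Root → Laryngeal → [spread glottis].
[constricted glottis]: Root → Laryngeal → [constricted glottis].
The lowest node appearing on every path is Laryngeal; each proper daughter of Laryngeal fails to dominate at least one of the listed features.

Laryngeal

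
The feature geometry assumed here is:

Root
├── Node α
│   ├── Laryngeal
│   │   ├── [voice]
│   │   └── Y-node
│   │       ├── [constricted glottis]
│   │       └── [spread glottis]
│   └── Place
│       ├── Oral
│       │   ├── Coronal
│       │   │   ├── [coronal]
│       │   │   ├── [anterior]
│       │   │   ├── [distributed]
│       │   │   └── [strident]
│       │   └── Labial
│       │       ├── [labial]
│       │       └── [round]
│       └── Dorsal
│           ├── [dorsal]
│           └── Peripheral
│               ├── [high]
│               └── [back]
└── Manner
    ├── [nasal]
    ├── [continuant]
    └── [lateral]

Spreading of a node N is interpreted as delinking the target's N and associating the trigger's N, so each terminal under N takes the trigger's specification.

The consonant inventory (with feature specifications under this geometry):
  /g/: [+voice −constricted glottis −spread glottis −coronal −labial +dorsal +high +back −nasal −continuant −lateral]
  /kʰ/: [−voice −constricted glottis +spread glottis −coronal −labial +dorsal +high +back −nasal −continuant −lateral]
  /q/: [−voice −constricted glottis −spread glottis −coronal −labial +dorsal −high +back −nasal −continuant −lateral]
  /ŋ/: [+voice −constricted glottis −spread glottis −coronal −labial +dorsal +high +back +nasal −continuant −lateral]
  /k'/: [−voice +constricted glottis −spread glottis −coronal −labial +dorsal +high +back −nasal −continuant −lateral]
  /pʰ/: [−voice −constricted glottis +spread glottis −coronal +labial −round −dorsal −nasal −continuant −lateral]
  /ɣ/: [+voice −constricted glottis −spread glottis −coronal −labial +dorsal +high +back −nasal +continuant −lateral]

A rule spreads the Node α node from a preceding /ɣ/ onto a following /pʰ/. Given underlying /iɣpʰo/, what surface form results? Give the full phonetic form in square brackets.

[iɣgo]

The Node α node dominates the terminals [voice], [constricted glottis], [spread glottis], [coronal], [anterior], [distributed], [strident], [labial], [round], [dorsal], [high], [back].
The target acquires /ɣ/'s values for everything under Node α — [+voice], [−constricted glottis], [−spread glottis], [−coronal], [−labial], [+dorsal], [+high], [+back] — while keeping its own [nasal], [continuant], [lateral].
Among the inventory, only /g/ has exactly this specification, giving the surface form [iɣgo].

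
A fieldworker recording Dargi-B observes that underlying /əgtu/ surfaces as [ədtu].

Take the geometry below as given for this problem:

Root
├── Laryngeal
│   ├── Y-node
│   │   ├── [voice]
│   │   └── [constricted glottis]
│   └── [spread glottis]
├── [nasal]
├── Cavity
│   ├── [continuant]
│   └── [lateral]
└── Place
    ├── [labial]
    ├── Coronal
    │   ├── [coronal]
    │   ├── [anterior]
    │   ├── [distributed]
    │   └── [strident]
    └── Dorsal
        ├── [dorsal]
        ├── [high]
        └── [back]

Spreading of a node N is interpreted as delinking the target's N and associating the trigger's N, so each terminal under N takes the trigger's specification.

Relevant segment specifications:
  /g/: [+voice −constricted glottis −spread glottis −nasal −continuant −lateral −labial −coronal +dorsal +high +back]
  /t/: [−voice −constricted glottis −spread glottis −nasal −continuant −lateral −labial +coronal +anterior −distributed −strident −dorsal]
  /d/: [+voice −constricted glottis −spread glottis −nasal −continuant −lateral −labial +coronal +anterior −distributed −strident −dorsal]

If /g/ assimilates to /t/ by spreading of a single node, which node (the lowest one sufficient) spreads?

Place

Feature comparison: [coronal], [anterior], [distributed], [strident], [dorsal], [high], [back] differ between /g/ and [d]; the remaining terminals match.
In this geometry the lowest node dominating all of them is Place: every daughter of Place dominates only a proper subset, so no lower node suffices.
Delinking /g/'s Place and associating /t/'s Place gives precisely the feature bundle of [d].
[voice] — on which /t/ differs from /g/ — is unchanged, so Root cannot have spread; the constituent is no larger than Place.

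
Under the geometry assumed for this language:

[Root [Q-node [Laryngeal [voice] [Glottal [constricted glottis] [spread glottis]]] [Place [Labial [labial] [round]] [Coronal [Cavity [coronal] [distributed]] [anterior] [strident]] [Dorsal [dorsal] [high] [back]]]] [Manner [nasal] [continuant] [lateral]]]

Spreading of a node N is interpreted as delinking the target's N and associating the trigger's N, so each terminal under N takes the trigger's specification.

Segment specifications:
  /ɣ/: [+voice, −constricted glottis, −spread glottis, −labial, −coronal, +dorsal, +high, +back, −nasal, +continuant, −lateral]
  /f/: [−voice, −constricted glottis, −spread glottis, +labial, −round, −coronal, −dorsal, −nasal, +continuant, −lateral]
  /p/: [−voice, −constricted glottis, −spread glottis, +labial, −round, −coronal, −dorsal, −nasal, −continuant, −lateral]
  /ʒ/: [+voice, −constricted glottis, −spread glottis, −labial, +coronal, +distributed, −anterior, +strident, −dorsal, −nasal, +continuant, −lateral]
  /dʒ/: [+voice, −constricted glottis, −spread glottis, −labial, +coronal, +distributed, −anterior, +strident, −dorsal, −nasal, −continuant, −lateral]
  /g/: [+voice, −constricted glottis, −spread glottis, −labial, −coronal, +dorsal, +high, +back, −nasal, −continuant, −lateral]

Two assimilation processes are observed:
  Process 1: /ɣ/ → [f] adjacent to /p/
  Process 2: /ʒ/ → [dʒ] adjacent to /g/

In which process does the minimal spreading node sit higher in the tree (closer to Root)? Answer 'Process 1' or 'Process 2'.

Process 1

Process 1 alters [voice], [labial], [round], [dorsal], [high], [back]; the lowest common ancestor is Q-node (depth 1 from Root).
Process 2: the feature that changes is [continuant]; the minimal node is [continuant] (depth 2).
Depth 1 < depth 2; Process 1 involves the structurally higher constituent Q-node.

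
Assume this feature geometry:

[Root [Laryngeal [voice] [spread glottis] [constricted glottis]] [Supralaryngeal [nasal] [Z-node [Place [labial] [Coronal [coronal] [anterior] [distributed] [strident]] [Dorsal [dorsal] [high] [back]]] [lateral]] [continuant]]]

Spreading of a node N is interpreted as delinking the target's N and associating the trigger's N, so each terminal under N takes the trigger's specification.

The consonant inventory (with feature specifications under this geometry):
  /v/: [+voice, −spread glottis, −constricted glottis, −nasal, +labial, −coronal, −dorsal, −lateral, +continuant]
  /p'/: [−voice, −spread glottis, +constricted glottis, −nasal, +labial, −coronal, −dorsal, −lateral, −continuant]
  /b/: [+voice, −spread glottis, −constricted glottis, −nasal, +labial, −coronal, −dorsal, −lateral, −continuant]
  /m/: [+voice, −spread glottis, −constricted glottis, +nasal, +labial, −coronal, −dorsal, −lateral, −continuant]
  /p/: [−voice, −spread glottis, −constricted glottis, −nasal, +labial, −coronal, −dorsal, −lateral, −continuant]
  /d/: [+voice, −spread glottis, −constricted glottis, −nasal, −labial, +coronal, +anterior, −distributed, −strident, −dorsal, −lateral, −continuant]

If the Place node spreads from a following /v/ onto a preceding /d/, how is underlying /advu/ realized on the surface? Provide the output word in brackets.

[abvu]

Place immediately or transitively dominates [labial], [coronal], [anterior], [distributed], [strident], [dorsal], [high], [back].
Spreading Place from /v/ onto /d/ replaces those values with /v/'s: [+labial], [−coronal], [−dorsal]. Features outside Place ([voice], [spread glottis], [constricted glottis], …) stay as in /d/.
This feature bundle is that of [b], so /advu/ surfaces as [abvu].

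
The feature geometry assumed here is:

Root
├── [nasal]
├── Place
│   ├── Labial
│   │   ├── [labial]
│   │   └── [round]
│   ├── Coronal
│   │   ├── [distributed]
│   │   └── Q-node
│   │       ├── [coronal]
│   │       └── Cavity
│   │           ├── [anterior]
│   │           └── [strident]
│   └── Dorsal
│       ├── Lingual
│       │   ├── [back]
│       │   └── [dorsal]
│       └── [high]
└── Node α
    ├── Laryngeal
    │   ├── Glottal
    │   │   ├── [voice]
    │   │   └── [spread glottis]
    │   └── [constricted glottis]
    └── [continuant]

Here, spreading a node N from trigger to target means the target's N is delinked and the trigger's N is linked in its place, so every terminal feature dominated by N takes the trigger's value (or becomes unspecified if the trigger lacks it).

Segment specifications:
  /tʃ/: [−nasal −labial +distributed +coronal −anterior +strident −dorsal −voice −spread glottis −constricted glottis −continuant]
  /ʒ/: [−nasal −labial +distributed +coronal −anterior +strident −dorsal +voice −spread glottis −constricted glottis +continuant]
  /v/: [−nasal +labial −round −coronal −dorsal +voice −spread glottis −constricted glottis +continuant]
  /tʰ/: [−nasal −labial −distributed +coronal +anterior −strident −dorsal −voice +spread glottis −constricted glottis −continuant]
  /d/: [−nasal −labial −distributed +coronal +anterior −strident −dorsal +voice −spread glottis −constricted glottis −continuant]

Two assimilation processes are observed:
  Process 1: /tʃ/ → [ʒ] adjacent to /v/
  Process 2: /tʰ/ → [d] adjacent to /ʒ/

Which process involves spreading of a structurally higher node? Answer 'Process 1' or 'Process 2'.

Process 1

Process 1: the features that change are [voice], [continuant]; the minimal node is Node α (depth 1).
Process 2 alters [voice], [spread glottis]; the lowest common ancestor is Glottal (depth 3 from Root).
Node α is closer to Root than Glottal, so Process 1 spreads the higher node.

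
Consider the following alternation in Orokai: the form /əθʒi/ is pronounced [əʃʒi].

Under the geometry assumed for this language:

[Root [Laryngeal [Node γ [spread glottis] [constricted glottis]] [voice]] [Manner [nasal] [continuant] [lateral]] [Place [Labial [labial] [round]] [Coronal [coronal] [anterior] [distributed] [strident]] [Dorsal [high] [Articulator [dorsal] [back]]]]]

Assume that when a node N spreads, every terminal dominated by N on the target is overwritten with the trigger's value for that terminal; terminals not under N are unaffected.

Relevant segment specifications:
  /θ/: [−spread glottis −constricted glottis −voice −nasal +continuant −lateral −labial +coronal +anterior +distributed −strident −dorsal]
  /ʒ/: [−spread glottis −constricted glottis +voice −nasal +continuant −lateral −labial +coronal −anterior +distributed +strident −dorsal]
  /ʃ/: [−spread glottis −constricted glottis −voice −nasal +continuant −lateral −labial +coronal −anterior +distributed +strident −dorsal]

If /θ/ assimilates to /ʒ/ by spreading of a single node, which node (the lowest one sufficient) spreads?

Coronal

/θ/ and [ʃ] differ in [anterior], [strident]; every other specified feature is identical.
In this geometry the lowest node dominating all of them is Coronal: every daughter of Coronal dominates only a proper subset, so no lower node suffices.
If Coronal spreads, every terminal under it takes /ʒ/'s value, producing [ʃ] as observed.
[voice], a feature on which the two segments disagree outside Coronal, is unchanged — nothing dominating it spread, and Coronal is the minimal sufficient constituent.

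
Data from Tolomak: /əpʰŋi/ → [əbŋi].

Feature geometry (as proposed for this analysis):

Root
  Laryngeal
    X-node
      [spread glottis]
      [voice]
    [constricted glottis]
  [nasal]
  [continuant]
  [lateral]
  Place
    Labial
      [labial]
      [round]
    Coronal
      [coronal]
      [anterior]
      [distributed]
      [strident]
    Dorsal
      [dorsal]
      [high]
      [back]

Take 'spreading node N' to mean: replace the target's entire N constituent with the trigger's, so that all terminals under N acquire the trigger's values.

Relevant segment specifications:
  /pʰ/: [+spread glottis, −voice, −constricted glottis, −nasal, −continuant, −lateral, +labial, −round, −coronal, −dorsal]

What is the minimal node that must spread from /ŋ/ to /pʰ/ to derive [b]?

X-node

/pʰ/ and [b] differ in [voice], [spread glottis]; every other specified feature is identical.
Tracing each changed feature up the tree, the paths first meet at X-node; any lower node misses at least one of them.
If X-node spreads, every terminal under it takes /ŋ/'s value, producing [b] as observed.
Features on which the two segments disagree outside X-node, such as [dorsal], [labial], are unchanged — nothing dominating them spread, and X-node is the minimal sufficient constituent.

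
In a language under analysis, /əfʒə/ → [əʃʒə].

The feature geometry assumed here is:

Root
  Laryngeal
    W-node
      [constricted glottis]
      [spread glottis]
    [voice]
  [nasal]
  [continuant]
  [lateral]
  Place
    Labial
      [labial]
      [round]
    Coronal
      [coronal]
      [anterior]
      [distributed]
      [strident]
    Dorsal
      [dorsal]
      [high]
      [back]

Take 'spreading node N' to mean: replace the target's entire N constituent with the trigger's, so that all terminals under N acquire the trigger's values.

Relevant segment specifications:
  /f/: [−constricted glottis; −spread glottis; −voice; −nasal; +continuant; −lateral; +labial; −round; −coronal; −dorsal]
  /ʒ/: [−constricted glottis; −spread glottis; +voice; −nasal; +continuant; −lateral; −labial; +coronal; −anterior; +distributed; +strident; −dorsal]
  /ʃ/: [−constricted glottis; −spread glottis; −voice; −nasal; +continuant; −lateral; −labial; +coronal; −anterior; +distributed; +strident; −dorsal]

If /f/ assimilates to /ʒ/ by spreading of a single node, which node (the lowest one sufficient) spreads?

Feature comparison: [labial], [round], [coronal], [anterior], [distributed], [strident] differ between /f/ and [ʃ]; the remaining terminals match.
These terminals are all dominated by Place, and no proper subconstituent of Place covers them all; Place is their lowest common ancestor.
Spreading Place from /ʒ/ overwrites each of those terminals with /ʒ/'s values, yielding exactly [ʃ].
Since [voice] is preserved even though /ʒ/ disagrees there, no node above Place spread.

Place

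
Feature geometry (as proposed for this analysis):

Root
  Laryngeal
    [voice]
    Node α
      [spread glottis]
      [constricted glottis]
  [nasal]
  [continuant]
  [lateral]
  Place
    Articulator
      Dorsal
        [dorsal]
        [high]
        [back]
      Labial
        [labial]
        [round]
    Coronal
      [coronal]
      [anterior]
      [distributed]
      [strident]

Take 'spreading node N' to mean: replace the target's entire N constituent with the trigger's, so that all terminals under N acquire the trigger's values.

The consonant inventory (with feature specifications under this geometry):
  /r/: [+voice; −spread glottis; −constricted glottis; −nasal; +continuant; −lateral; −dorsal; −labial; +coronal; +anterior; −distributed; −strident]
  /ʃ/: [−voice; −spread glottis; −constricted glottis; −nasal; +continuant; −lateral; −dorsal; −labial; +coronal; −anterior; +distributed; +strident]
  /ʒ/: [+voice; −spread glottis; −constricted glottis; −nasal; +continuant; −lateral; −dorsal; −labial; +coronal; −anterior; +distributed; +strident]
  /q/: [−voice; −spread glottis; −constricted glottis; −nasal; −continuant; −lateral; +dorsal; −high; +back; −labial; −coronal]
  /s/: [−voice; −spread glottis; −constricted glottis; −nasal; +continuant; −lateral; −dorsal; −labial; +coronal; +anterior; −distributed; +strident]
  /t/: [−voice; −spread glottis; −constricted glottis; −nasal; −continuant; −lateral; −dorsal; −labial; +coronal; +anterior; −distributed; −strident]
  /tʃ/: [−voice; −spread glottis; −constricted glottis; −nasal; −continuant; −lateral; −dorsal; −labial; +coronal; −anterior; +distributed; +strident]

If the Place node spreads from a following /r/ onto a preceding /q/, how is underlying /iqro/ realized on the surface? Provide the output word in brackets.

[itro]

The Place node dominates the terminals [dorsal], [high], [back], [labial], [round], [coronal], [anterior], [distributed], [strident].
Spreading Place from /r/ onto /q/ replaces those values with /r/'s: [−dorsal], [−labial], [+coronal], [+anterior], [−distributed], [−strident]. Features outside Place ([voice], [spread glottis], [constricted glottis], …) stay as in /q/.
This feature bundle is that of [t], so /iqro/ surfaces as [itro].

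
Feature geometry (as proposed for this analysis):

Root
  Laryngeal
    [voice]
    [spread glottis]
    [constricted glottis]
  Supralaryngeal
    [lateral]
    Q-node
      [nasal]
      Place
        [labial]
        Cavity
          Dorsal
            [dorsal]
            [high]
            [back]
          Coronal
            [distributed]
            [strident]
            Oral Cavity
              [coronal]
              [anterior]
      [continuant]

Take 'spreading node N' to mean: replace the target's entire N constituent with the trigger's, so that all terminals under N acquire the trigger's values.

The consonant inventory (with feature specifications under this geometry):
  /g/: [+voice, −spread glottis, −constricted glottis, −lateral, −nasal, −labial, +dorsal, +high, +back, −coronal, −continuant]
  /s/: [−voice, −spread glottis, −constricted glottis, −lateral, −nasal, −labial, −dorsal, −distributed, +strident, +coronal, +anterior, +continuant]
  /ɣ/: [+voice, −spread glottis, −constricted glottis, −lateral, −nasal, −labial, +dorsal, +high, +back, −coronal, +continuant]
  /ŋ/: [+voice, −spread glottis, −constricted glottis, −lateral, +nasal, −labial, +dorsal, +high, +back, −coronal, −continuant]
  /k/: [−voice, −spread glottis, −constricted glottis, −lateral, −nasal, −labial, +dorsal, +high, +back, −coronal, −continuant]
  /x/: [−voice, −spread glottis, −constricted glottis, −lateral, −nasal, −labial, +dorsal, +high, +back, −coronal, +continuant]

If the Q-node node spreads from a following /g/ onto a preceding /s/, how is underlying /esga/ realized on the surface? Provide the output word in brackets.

Terminals under Q-node in this geometry: [nasal], [labial], [dorsal], [high], [back], [distributed], [strident], [coronal], [anterior], [continuant].
After delinking /s/'s Q-node and linking /g/'s, the affected terminals become [−nasal], [−labial], [+dorsal], [+high], [+back], [−coronal], [−continuant]; [voice], [spread glottis], [constricted glottis], … (outside Q-node) are retained from /s/.
Among the inventory, only /k/ has exactly this specification, giving the surface form [ekga].

[ekga]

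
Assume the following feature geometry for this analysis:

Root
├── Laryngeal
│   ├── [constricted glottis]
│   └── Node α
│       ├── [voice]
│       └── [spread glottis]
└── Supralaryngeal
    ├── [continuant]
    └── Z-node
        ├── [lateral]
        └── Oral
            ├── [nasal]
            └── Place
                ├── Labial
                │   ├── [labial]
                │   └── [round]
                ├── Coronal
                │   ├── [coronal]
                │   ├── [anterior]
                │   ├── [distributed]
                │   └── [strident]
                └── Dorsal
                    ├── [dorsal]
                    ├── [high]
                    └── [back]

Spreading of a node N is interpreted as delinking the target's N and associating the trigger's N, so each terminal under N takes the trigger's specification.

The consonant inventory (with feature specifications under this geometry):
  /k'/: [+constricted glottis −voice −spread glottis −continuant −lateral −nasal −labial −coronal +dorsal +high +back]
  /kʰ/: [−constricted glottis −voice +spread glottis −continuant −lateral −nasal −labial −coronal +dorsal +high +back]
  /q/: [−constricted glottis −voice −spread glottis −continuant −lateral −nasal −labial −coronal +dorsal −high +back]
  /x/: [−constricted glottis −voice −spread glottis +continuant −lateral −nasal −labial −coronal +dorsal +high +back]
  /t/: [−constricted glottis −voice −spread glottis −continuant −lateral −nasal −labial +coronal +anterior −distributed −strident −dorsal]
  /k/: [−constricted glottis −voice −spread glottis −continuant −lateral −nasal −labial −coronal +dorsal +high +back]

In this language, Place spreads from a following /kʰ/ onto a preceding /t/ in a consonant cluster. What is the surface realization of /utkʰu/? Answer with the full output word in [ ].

The Place node dominates the terminals [labial], [round], [coronal], [anterior], [distributed], [strident], [dorsal], [high], [back].
The target acquires /kʰ/'s values for everything under Place — [−labial], [−coronal], [+dorsal], [+high], [+back] — while keeping its own [constricted glottis], [voice], [spread glottis], ….
This feature bundle is that of [k], so /utkʰu/ surfaces as [ukkʰu].

[ukkʰu]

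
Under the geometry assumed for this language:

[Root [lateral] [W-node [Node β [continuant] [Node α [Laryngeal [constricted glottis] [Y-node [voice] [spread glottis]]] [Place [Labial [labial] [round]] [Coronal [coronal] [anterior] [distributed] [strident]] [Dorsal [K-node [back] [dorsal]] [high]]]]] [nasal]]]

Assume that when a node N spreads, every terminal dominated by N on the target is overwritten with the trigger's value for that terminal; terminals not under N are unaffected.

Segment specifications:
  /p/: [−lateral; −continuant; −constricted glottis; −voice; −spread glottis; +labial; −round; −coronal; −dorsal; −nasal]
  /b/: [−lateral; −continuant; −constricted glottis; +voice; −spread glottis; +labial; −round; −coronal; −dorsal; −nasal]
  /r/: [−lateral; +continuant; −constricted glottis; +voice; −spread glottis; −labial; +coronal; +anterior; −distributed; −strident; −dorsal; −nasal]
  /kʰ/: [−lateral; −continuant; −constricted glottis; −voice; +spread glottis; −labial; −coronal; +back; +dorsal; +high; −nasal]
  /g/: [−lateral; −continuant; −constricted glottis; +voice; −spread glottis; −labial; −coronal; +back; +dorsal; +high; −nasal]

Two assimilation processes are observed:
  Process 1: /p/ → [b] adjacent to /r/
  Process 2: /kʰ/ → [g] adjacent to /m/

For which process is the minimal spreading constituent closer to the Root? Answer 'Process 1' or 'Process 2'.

In Process 1, [voice] changes, so the minimal spreading node is [voice] at depth 6.
Process 2: the features that change are [voice], [spread glottis]; the minimal node is Y-node (depth 5).
Depth 5 < depth 6; Process 2 involves the structurally higher constituent Y-node.

Process 2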